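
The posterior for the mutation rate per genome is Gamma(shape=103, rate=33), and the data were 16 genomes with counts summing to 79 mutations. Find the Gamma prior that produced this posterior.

A Gamma(α, β) prior (rate parametrization) on a Poisson rate with n observations summing to S gives posterior Gamma(α+S, β+n).
So α = 103 − 79 = 24 and β = 33 − 16 = 17.

Gamma(shape=24, rate=17)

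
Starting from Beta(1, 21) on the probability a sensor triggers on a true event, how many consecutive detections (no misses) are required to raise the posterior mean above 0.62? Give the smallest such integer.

After k detections and 0 misses the posterior is Beta(1+k, 21), with mean (1+k)/(1+21+k).
Set (1+k)/(22+k) > 0.62 and solve: k > (0.62·22 − 1)/(1 − 0.62) = 33.263.
The smallest integer exceeding 33.263 is 34.

k = 34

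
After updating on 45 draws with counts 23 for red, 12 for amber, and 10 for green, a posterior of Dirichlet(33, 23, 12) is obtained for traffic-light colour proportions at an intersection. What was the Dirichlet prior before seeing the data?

Dirichlet(10, 11, 2)

For a Dirichlet(α) prior with multinomial counts c, the posterior is Dirichlet(α + c) componentwise.
Subtract each count from the matching posterior parameter: 33−23=10, 23−12=11, 12−10=2.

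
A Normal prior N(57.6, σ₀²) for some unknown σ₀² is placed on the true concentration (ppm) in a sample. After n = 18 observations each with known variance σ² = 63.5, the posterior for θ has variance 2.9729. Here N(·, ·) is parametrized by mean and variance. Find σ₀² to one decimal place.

Posterior precision equals prior precision plus data precision: 1/σ_n² = 1/σ₀² + n/σ².
So 1/σ₀² = 1/2.9729 − 18/63.5 = 0.336372 − 0.283465 = 0.052907.
Hence σ₀² = 1/0.052907 ≈ 18.9.

σ₀² = 18.9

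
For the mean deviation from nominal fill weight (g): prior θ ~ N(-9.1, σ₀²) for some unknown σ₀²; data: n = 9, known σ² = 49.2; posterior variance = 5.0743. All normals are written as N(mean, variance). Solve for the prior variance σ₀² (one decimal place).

Posterior precision equals prior precision plus data precision: 1/σ_n² = 1/σ₀² + n/σ².
So 1/σ₀² = 1/5.0743 − 9/49.2 = 0.197072 − 0.182927 = 0.014145.
Hence σ₀² = 1/0.014145 ≈ 70.7.

σ₀² = 70.7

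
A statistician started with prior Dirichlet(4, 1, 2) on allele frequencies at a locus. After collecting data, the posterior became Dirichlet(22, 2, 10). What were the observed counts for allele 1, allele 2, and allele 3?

counts (18, 1, 8)

For a Dirichlet(α) prior with multinomial counts c, the posterior is Dirichlet(α + c) componentwise.
Counts are posterior − prior componentwise: 22−4=18, 2−1=1, 10−2=8.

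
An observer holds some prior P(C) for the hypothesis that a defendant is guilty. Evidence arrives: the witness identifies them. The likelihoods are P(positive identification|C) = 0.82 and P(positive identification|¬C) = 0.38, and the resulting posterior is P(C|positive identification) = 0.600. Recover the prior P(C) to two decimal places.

P(C) = 0.41

Bayes' rule in odds form gives O(C|E) = O(C)·[P(E|C)/P(E|¬C)], hence O(C) = O(C|E)/LR.
Posterior odds = 0.600/(1−0.600) = 1.5000. LR = 0.82/0.38 = 2.1579.
Prior odds = 1.5000/2.1579 = 0.6951, so P(C) = 0.6951/(1+0.6951) ≈ 0.41.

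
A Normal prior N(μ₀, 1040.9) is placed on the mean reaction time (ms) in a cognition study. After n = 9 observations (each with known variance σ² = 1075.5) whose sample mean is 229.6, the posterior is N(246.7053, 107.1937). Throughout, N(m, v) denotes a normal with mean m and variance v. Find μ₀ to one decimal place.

μ₀ = 395.7

With known observation variance, the Normal–Normal posterior has precision τ_n = τ₀ + n/σ² and mean μ_n = (τ₀μ₀ + (n/σ²)x̄)/τ_n.
Here τ₀ = 1/1040.9 = 0.000961 and τ_data = 9/1075.5 = 0.008368, so τ_n = 0.009329.
Rearranging for μ₀: μ₀ = (μ_n·τ_n − τ_data·x̄)/τ₀ = (246.7053·0.009329 − 0.008368·229.6) / 0.000961 = 0.380221/0.000961 ≈ 395.7.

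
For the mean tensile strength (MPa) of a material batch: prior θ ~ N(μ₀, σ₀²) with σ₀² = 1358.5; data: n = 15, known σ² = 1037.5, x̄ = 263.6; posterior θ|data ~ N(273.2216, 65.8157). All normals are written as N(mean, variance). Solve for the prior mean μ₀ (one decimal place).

μ₀ = 462.2

With known observation variance, the Normal–Normal posterior has precision τ_n = τ₀ + n/σ² and mean μ_n = (τ₀μ₀ + (n/σ²)x̄)/τ_n.
Here τ₀ = 1/1358.5 = 0.000736 and τ_data = 15/1037.5 = 0.014458, so τ_n = 0.015194.
Rearranging for μ₀: μ₀ = (μ_n·τ_n − τ_data·x̄)/τ₀ = (273.2216·0.015194 − 0.014458·263.6) / 0.000736 = 0.340200/0.000736 ≈ 462.2.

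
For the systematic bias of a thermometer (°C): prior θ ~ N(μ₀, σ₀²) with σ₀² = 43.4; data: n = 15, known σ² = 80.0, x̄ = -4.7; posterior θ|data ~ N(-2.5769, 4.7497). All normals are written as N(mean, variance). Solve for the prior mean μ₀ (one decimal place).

The posterior mean is a precision-weighted average: μ_n = (τ₀μ₀ + τ_data·x̄)/(τ₀+τ_data), with τ₀=1/σ₀² and τ_data=n/σ².
Here τ₀ = 1/43.4 = 0.023041 and τ_data = 15/80.0 = 0.187500, so τ_n = 0.210541.
Rearranging for μ₀: μ₀ = (μ_n·τ_n − τ_data·x̄)/τ₀ = (-2.5769·0.210541 − 0.187500·-4.7) / 0.023041 = 0.338707/0.023041 ≈ 14.7.

μ₀ = 14.7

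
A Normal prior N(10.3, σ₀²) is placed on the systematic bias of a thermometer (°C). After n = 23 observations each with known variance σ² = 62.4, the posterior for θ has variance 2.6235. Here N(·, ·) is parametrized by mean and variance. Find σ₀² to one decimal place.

Posterior precision equals prior precision plus data precision: 1/σ_n² = 1/σ₀² + n/σ².
So 1/σ₀² = 1/2.6235 − 23/62.4 = 0.381170 − 0.368590 = 0.012580.
Hence σ₀² = 1/0.012580 ≈ 79.5.

σ₀² = 79.5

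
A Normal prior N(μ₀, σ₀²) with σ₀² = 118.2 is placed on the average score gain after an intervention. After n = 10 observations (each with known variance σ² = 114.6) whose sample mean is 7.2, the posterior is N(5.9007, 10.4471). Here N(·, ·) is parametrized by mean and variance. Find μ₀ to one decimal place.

The posterior mean is a precision-weighted average: μ_n = (τ₀μ₀ + τ_data·x̄)/(τ₀+τ_data), with τ₀=1/σ₀² and τ_data=n/σ².
Here τ₀ = 1/118.2 = 0.008460 and τ_data = 10/114.6 = 0.087260, so τ_n = 0.095720.
Rearranging for μ₀: μ₀ = (μ_n·τ_n − τ_data·x̄)/τ₀ = (5.9007·0.095720 − 0.087260·7.2) / 0.008460 = -0.063457/0.008460 ≈ -7.5.

μ₀ = -7.5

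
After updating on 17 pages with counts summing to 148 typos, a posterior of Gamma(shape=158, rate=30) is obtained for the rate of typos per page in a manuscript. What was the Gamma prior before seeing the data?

Gamma–Poisson conjugacy: posterior shape = α + Σxᵢ, posterior rate = β + n.
So α = 158 − 148 = 10 and β = 30 − 17 = 13.

Gamma(shape=10, rate=13)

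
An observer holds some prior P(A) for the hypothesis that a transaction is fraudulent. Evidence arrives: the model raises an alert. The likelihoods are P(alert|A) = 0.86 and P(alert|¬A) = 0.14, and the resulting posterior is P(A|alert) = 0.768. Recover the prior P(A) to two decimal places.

In odds form, posterior odds = prior odds × likelihood ratio, so prior odds = posterior odds ÷ LR.
Posterior odds = 0.768/(1−0.768) = 3.3103. LR = 0.86/0.14 = 6.1429.
Prior odds = 3.3103/6.1429 = 0.5389, so P(A) = 0.5389/(1+0.5389) ≈ 0.35.

P(A) = 0.35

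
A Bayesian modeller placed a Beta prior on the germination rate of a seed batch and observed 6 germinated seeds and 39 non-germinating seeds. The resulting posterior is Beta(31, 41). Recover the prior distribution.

Beta(25, 2)

Beta is conjugate to the binomial likelihood: posterior = Beta(α+s, β+f).
So α = 31 − 6 = 25 and β = 41 − 39 = 2.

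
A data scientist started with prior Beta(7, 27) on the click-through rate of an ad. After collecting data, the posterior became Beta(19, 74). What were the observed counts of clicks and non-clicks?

12 clicks and 47 non-clicks

A Beta(α, β) prior with s successes and f failures in binomial data gives a Beta(α+s, β+f) posterior.
Match parameters: s=19−7=12, f=74−27=47.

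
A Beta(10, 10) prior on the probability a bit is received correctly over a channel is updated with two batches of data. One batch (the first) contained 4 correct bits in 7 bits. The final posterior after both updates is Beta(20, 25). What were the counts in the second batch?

6 correct bits and 12 errors

Because Beta–binomial updating is additive in the counts, the combined data contributed (α_post−α_prior, β_post−β_prior) successes and failures.
Total across both batches: 20−10=10 correct bits, 25−10=15 errors.
Subtract the first batch: 10−4=6 correct bits and 15−3=12 errors.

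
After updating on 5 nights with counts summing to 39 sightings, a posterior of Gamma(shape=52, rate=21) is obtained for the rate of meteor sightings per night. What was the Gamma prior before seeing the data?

A Gamma(α, β) prior (rate parametrization) on a Poisson rate with n observations summing to S gives posterior Gamma(α+S, β+n).
So α = 52 − 39 = 13 and β = 21 − 5 = 16.

Gamma(shape=13, rate=16)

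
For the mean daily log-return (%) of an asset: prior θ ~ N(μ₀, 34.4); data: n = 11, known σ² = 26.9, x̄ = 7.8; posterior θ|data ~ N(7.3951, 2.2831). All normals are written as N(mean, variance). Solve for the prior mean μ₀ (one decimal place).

The posterior mean is a precision-weighted average: μ_n = (τ₀μ₀ + τ_data·x̄)/(τ₀+τ_data), with τ₀=1/σ₀² and τ_data=n/σ².
Here τ₀ = 1/34.4 = 0.029070 and τ_data = 11/26.9 = 0.408922, so τ_n = 0.437992.
Rearranging for μ₀: μ₀ = (μ_n·τ_n − τ_data·x̄)/τ₀ = (7.3951·0.437992 − 0.408922·7.8) / 0.029070 = 0.049403/0.029070 ≈ 1.7.

μ₀ = 1.7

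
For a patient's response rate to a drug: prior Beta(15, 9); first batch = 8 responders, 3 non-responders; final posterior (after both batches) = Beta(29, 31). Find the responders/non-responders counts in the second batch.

Because Beta–binomial updating is additive in the counts, the combined data contributed (α_post−α_prior, β_post−β_prior) successes and failures.
Total across both batches: 29−15=14 responders, 31−9=22 non-responders.
Subtract the first batch: 14−8=6 responders and 22−3=19 non-responders.

6 responders and 19 non-responders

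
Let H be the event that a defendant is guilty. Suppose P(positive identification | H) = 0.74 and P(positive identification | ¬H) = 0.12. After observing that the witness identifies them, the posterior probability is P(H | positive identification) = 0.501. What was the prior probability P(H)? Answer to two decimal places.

In odds form, posterior odds = prior odds × likelihood ratio, so prior odds = posterior odds ÷ LR.
Posterior odds = 0.501/(1−0.501) = 1.0040. LR = 0.74/0.12 = 6.1667.
Prior odds = 1.0040/6.1667 = 0.1628, so P(H) = 0.1628/(1+0.1628) ≈ 0.14.

P(H) = 0.14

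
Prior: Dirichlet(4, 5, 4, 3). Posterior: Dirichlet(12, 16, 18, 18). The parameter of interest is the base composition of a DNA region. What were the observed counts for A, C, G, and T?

counts (8, 11, 14, 15)

For a Dirichlet(α) prior with multinomial counts c, the posterior is Dirichlet(α + c) componentwise.
Counts are posterior − prior componentwise: 12−4=8, 16−5=11, 18−4=14, 18−3=15.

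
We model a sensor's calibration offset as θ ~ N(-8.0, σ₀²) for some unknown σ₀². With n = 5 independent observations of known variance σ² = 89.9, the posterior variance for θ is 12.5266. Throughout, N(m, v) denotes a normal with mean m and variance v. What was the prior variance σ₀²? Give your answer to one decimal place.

σ₀² = 41.3

For the Normal–Normal model with known σ², precisions add: τ_n = τ₀ + n/σ².
So 1/σ₀² = 1/12.5266 − 5/89.9 = 0.079830 − 0.055617 = 0.024213.
Hence σ₀² = 1/0.024213 ≈ 41.3.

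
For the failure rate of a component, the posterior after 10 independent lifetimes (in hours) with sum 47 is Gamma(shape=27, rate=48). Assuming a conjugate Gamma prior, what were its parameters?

Gamma–exponential conjugacy: posterior shape = α + n, posterior rate = β + Σtᵢ.
So α = 27 − 10 = 17 and β = 48 − 47 = 1.

Gamma(shape=17, rate=1)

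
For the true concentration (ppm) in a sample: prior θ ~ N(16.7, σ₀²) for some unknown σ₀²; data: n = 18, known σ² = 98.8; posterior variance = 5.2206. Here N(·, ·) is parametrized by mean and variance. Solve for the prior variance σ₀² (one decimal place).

σ₀² = 106.8

For the Normal–Normal model with known σ², precisions add: τ_n = τ₀ + n/σ².
So 1/σ₀² = 1/5.2206 − 18/98.8 = 0.191549 − 0.182186 = 0.009363.
Hence σ₀² = 1/0.009363 ≈ 106.8.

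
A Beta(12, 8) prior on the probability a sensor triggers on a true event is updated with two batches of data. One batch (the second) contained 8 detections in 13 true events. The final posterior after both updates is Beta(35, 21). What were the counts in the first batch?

15 detections and 8 misses

Sequential conjugate updates are equivalent to a single update on the pooled data, so total successes = posterior α − prior α and total failures = posterior β − prior β.
Total across both batches: 35−12=23 detections, 21−8=13 misses.
Subtract the second batch: 23−8=15 detections and 13−5=8 misses.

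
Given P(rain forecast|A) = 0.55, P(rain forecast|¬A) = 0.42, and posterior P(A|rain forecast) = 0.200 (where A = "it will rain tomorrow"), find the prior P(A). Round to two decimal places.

Bayes' rule in odds form gives O(A|E) = O(A)·[P(E|A)/P(E|¬A)], hence O(A) = O(A|E)/LR.
Posterior odds = 0.200/(1−0.200) = 0.2500. LR = 0.55/0.42 = 1.3095.
Prior odds = 0.2500/1.3095 = 0.1909, so P(A) = 0.1909/(1+0.1909) ≈ 0.16.

P(A) = 0.16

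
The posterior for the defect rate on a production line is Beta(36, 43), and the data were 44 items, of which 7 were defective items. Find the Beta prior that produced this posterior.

Beta(29, 6)

Under Beta–binomial conjugacy the posterior parameters are (α+s, β+f).
Subtract the data counts: 36−7=29, 43−37=6.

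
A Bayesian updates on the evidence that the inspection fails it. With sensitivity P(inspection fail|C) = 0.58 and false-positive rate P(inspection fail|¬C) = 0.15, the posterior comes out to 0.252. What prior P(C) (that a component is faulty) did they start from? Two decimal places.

P(C) = 0.08

In odds form, posterior odds = prior odds × likelihood ratio, so prior odds = posterior odds ÷ LR.
Posterior odds = 0.252/(1−0.252) = 0.3369. LR = 0.58/0.15 = 3.8667.
Prior odds = 0.3369/3.8667 = 0.0871, so P(C) = 0.0871/(1+0.0871) ≈ 0.08.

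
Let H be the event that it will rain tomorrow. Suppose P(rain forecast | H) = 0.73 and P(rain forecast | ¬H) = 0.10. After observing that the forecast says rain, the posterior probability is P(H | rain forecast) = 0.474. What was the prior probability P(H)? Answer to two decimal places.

P(H) = 0.11

Bayes' rule in odds form gives O(H|E) = O(H)·[P(E|H)/P(E|¬H)], hence O(H) = O(H|E)/LR.
Posterior odds = 0.474/(1−0.474) = 0.9011. LR = 0.73/0.10 = 7.3000.
Prior odds = 0.9011/7.3000 = 0.1234, so P(H) = 0.1234/(1+0.1234) ≈ 0.11.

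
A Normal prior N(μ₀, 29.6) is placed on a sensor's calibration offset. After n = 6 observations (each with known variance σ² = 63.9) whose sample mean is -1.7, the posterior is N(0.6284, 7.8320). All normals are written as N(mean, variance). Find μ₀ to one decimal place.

μ₀ = 7.1

With known observation variance, the Normal–Normal posterior has precision τ_n = τ₀ + n/σ² and mean μ_n = (τ₀μ₀ + (n/σ²)x̄)/τ_n.
Here τ₀ = 1/29.6 = 0.033784 and τ_data = 6/63.9 = 0.093897, so τ_n = 0.127681.
Rearranging for μ₀: μ₀ = (μ_n·τ_n − τ_data·x̄)/τ₀ = (0.6284·0.127681 − 0.093897·-1.7) / 0.033784 = 0.239860/0.033784 ≈ 7.1.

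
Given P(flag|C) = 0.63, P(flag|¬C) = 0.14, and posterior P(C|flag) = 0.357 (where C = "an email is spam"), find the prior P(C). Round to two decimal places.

P(C) = 0.11

Bayes' rule in odds form gives O(C|E) = O(C)·[P(E|C)/P(E|¬C)], hence O(C) = O(C|E)/LR.
Posterior odds = 0.357/(1−0.357) = 0.5552. LR = 0.63/0.14 = 4.5000.
Prior odds = 0.5552/4.5000 = 0.1234, so P(C) = 0.1234/(1+0.1234) ≈ 0.11.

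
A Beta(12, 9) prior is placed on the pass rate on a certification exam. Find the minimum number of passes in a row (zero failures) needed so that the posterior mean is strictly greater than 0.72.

k = 12

After k passes and 0 failures the posterior is Beta(12+k, 9), with mean (12+k)/(12+9+k).
Set (12+k)/(21+k) > 0.72 and solve: k > (0.72·21 − 12)/(1 − 0.72) = 11.143.
The smallest integer exceeding 11.143 is 12, and checking k=12: (24)/(33) = 0.7273 > 0.72.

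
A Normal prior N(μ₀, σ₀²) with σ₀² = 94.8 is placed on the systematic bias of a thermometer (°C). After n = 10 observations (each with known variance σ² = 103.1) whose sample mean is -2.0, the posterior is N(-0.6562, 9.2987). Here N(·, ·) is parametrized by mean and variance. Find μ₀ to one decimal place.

μ₀ = 11.7

The posterior mean is a precision-weighted average: μ_n = (τ₀μ₀ + τ_data·x̄)/(τ₀+τ_data), with τ₀=1/σ₀² and τ_data=n/σ².
Here τ₀ = 1/94.8 = 0.010549 and τ_data = 10/103.1 = 0.096993, so τ_n = 0.107542.
Rearranging for μ₀: μ₀ = (μ_n·τ_n − τ_data·x̄)/τ₀ = (-0.6562·0.107542 − 0.096993·-2.0) / 0.010549 = 0.123417/0.010549 ≈ 11.7.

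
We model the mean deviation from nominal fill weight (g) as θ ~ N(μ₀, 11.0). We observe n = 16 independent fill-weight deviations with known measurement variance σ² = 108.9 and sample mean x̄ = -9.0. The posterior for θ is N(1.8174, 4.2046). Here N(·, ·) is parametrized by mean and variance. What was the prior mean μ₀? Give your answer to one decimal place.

The posterior mean is a precision-weighted average: μ_n = (τ₀μ₀ + τ_data·x̄)/(τ₀+τ_data), with τ₀=1/σ₀² and τ_data=n/σ².
Here τ₀ = 1/11.0 = 0.090909 and τ_data = 16/108.9 = 0.146924, so τ_n = 0.237833.
Rearranging for μ₀: μ₀ = (μ_n·τ_n − τ_data·x̄)/τ₀ = (1.8174·0.237833 − 0.146924·-9.0) / 0.090909 = 1.754554/0.090909 ≈ 19.3.

μ₀ = 19.3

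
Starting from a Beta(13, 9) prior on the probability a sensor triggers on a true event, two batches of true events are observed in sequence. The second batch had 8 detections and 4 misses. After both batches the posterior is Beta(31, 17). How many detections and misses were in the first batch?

Because Beta–binomial updating is additive in the counts, the combined data contributed (α_post−α_prior, β_post−β_prior) successes and failures.
Total across both batches: 31−13=18 detections, 17−9=8 misses.
Subtract the second batch: 18−8=10 detections and 8−4=4 misses.

10 detections and 4 misses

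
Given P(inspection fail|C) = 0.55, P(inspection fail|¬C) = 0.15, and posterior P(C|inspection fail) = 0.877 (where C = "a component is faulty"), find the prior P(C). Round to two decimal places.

Bayes' rule in odds form gives O(C|E) = O(C)·[P(E|C)/P(E|¬C)], hence O(C) = O(C|E)/LR.
Posterior odds = 0.877/(1−0.877) = 7.1301. LR = 0.55/0.15 = 3.6667.
Prior odds = 7.1301/3.6667 = 1.9446, so P(C) = 1.9446/(1+1.9446) ≈ 0.66.

P(C) = 0.66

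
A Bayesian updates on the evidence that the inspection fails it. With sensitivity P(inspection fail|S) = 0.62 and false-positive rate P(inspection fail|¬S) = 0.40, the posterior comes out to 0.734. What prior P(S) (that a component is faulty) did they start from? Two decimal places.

P(S) = 0.64

In odds form, posterior odds = prior odds × likelihood ratio, so prior odds = posterior odds ÷ LR.
Posterior odds = 0.734/(1−0.734) = 2.7594. LR = 0.62/0.40 = 1.5500.
Prior odds = 2.7594/1.5500 = 1.7803, so P(S) = 1.7803/(1+1.7803) ≈ 0.64.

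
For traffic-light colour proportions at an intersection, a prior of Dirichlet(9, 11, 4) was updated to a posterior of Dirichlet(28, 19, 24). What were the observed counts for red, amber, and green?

For a Dirichlet(α) prior with multinomial counts c, the posterior is Dirichlet(α + c) componentwise.
Counts are posterior − prior componentwise: 28−9=19, 19−11=8, 24−4=20.

counts (19, 8, 20)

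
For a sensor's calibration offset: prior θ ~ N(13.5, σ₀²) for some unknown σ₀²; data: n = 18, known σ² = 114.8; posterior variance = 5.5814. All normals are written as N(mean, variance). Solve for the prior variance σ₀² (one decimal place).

For the Normal–Normal model with known σ², precisions add: τ_n = τ₀ + n/σ².
So 1/σ₀² = 1/5.5814 − 18/114.8 = 0.179167 − 0.156794 = 0.022373.
Hence σ₀² = 1/0.022373 ≈ 44.7.

σ₀² = 44.7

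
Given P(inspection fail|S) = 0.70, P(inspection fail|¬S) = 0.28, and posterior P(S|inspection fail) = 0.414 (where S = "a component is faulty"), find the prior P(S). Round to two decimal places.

In odds form, posterior odds = prior odds × likelihood ratio, so prior odds = posterior odds ÷ LR.
Posterior odds = 0.414/(1−0.414) = 0.7065. LR = 0.70/0.28 = 2.5000.
Prior odds = 0.7065/2.5000 = 0.2826, so P(S) = 0.2826/(1+0.2826) ≈ 0.22.

P(S) = 0.22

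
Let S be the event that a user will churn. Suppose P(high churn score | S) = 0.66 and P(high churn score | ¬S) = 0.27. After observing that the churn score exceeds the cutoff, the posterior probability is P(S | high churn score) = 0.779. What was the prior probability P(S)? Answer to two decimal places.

Bayes' rule in odds form gives O(S|E) = O(S)·[P(E|S)/P(E|¬S)], hence O(S) = O(S|E)/LR.
Posterior odds = 0.779/(1−0.779) = 3.5249. LR = 0.66/0.27 = 2.4444.
Prior odds = 3.5249/2.4444 = 1.4420, so P(S) = 1.4420/(1+1.4420) ≈ 0.59.

P(S) = 0.59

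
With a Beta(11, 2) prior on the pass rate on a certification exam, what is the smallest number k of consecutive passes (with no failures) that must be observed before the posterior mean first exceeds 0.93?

k = 16

After k passes and 0 failures the posterior is Beta(11+k, 2), with mean (11+k)/(11+2+k).
Set (11+k)/(13+k) > 0.93 and solve: k > (0.93·13 − 11)/(1 − 0.93) = 15.571.
The smallest integer exceeding 15.571 is 16.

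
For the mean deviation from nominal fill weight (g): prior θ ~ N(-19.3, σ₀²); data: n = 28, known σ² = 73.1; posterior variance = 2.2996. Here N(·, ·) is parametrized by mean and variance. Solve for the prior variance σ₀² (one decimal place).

σ₀² = 19.3

Posterior precision equals prior precision plus data precision: 1/σ_n² = 1/σ₀² + n/σ².
So 1/σ₀² = 1/2.2996 − 28/73.1 = 0.434858 − 0.383037 = 0.051821.
Hence σ₀² = 1/0.051821 ≈ 19.3.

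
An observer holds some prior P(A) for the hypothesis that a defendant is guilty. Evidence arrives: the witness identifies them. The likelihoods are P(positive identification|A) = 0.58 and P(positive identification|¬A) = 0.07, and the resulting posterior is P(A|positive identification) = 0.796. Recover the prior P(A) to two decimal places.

In odds form, posterior odds = prior odds × likelihood ratio, so prior odds = posterior odds ÷ LR.
Posterior odds = 0.796/(1−0.796) = 3.9020. LR = 0.58/0.07 = 8.2857.
Prior odds = 3.9020/8.2857 = 0.4709, so P(A) = 0.4709/(1+0.4709) ≈ 0.32.

P(A) = 0.32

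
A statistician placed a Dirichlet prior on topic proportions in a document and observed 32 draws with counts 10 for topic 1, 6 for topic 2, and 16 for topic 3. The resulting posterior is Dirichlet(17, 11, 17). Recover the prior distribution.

Dirichlet(7, 5, 1)

For a Dirichlet(α) prior with multinomial counts c, the posterior is Dirichlet(α + c) componentwise.
Subtract each count from the matching posterior parameter: 17−10=7, 11−6=5, 17−16=1.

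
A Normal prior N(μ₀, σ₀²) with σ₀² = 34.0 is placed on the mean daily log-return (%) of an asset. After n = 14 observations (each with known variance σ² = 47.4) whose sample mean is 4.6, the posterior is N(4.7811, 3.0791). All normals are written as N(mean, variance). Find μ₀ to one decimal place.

μ₀ = 6.6

The posterior mean is a precision-weighted average: μ_n = (τ₀μ₀ + τ_data·x̄)/(τ₀+τ_data), with τ₀=1/σ₀² and τ_data=n/σ².
Here τ₀ = 1/34.0 = 0.029412 and τ_data = 14/47.4 = 0.295359, so τ_n = 0.324771.
Rearranging for μ₀: μ₀ = (μ_n·τ_n − τ_data·x̄)/τ₀ = (4.7811·0.324771 − 0.295359·4.6) / 0.029412 = 0.194111/0.029412 ≈ 6.6.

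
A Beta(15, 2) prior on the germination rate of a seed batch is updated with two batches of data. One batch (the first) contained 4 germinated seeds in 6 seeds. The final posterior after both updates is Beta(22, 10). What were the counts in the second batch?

3 germinated seeds and 6 non-germinating seeds

Sequential conjugate updates are equivalent to a single update on the pooled data, so total successes = posterior α − prior α and total failures = posterior β − prior β.
Total across both batches: 22−15=7 germinated seeds, 10−2=8 non-germinating seeds.
Subtract the first batch: 7−4=3 germinated seeds and 8−2=6 non-germinating seeds.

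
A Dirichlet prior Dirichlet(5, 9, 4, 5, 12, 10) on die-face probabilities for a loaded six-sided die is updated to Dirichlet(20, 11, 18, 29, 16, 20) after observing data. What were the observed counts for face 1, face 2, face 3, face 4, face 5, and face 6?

counts (15, 2, 14, 24, 4, 10)

For a Dirichlet(α) prior with multinomial counts c, the posterior is Dirichlet(α + c) componentwise.
Counts are posterior − prior componentwise: 20−5=15, 11−9=2, 18−4=14, 29−5=24, 16−12=4, 20−10=10.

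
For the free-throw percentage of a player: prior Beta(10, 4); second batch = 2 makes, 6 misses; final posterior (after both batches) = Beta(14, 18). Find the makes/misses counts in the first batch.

Because Beta–binomial updating is additive in the counts, the combined data contributed (α_post−α_prior, β_post−β_prior) successes and failures.
Total across both batches: 14−10=4 makes, 18−4=14 misses.
Subtract the second batch: 4−2=2 makes and 14−6=8 misses.

2 makes and 8 misses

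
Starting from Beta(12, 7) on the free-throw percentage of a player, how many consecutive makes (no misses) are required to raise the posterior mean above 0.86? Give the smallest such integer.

After k makes and 0 misses the posterior is Beta(12+k, 7), with mean (12+k)/(12+7+k).
Set (12+k)/(19+k) > 0.86 and solve: k > (0.86·19 − 12)/(1 − 0.86) = 31.000.
The smallest integer exceeding 31.000 is 32.

k = 32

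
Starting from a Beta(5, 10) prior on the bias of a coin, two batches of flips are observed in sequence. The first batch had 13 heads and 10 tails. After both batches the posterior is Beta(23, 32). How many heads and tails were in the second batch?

Sequential conjugate updates are equivalent to a single update on the pooled data, so total successes = posterior α − prior α and total failures = posterior β − prior β.
Total across both batches: 23−5=18 heads, 32−10=22 tails.
Subtract the first batch: 18−13=5 heads and 22−10=12 tails.

5 heads and 12 tails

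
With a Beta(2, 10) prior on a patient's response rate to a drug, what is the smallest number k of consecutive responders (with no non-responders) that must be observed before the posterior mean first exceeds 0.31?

After k responders and 0 non-responders the posterior is Beta(2+k, 10), with mean (2+k)/(2+10+k).
Set (2+k)/(12+k) > 0.31 and solve: k > (0.31·12 − 2)/(1 − 0.31) = 2.493.
The smallest integer exceeding 2.493 is 3.

k = 3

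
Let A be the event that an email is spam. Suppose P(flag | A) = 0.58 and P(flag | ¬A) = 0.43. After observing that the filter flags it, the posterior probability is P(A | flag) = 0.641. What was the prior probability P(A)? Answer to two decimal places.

Bayes' rule in odds form gives O(A|E) = O(A)·[P(E|A)/P(E|¬A)], hence O(A) = O(A|E)/LR.
Posterior odds = 0.641/(1−0.641) = 1.7855. LR = 0.58/0.43 = 1.3488.
Prior odds = 1.7855/1.3488 = 1.3238, so P(A) = 1.3238/(1+1.3238) ≈ 0.57.

P(A) = 0.57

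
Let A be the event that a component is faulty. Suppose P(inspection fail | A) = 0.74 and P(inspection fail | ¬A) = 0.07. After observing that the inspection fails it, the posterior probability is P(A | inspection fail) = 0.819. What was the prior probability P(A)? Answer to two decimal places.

In odds form, posterior odds = prior odds × likelihood ratio, so prior odds = posterior odds ÷ LR.
Posterior odds = 0.819/(1−0.819) = 4.5249. LR = 0.74/0.07 = 10.5714.
Prior odds = 4.5249/10.5714 = 0.4280, so P(A) = 0.4280/(1+0.4280) ≈ 0.30.

P(A) = 0.30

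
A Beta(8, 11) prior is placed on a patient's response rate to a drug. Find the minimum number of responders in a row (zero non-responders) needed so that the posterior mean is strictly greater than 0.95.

After k responders and 0 non-responders the posterior is Beta(8+k, 11), with mean (8+k)/(8+11+k).
Set (8+k)/(19+k) > 0.95 and solve: k > (0.95·19 − 8)/(1 − 0.95) = 201.000.
The smallest integer exceeding 201.000 is 202, and checking k=202: (210)/(221) = 0.9502 > 0.95.

k = 202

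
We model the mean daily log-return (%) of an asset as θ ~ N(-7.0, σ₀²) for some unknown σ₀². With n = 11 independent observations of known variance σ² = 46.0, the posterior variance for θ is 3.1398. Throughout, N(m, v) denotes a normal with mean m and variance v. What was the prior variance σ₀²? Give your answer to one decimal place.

Posterior precision equals prior precision plus data precision: 1/σ_n² = 1/σ₀² + n/σ².
So 1/σ₀² = 1/3.1398 − 11/46.0 = 0.318492 − 0.239130 = 0.079362.
Hence σ₀² = 1/0.079362 ≈ 12.6.

σ₀² = 12.6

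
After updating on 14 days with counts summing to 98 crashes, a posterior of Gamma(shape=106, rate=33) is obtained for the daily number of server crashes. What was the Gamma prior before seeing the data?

A Gamma(α, β) prior (rate parametrization) on a Poisson rate with n observations summing to S gives posterior Gamma(α+S, β+n).
So α = 106 − 98 = 8 and β = 33 − 14 = 19.

Gamma(shape=8, rate=19)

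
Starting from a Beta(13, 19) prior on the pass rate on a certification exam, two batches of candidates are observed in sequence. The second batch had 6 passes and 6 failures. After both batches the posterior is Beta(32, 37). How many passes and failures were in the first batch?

Because Beta–binomial updating is additive in the counts, the combined data contributed (α_post−α_prior, β_post−β_prior) successes and failures.
Total across both batches: 32−13=19 passes, 37−19=18 failures.
Subtract the second batch: 19−6=13 passes and 18−6=12 failures.

13 passes and 12 failures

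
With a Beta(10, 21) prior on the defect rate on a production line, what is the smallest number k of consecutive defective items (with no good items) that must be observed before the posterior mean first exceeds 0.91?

After k defective items and 0 good items the posterior is Beta(10+k, 21), with mean (10+k)/(10+21+k).
Set (10+k)/(31+k) > 0.91 and solve: k > (0.91·31 − 10)/(1 − 0.91) = 202.333.
The smallest integer exceeding 202.333 is 203.

k = 203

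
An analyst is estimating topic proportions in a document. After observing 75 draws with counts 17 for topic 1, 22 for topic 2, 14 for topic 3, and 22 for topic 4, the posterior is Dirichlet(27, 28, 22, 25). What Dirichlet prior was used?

Dirichlet(10, 6, 8, 3)

For a Dirichlet(α) prior with multinomial counts c, the posterior is Dirichlet(α + c) componentwise.
Subtract each count from the matching posterior parameter: 27−17=10, 28−22=6, 22−14=8, 25−22=3.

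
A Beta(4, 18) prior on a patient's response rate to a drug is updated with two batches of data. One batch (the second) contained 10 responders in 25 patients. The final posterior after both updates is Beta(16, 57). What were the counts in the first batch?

Because Beta–binomial updating is additive in the counts, the combined data contributed (α_post−α_prior, β_post−β_prior) successes and failures.
Total across both batches: 16−4=12 responders, 57−18=39 non-responders.
Subtract the second batch: 12−10=2 responders and 39−15=24 non-responders.

2 responders and 24 non-responders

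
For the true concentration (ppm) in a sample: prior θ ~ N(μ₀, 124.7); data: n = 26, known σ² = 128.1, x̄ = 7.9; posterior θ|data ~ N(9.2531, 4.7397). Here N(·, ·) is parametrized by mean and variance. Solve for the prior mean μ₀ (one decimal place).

μ₀ = 43.5

With known observation variance, the Normal–Normal posterior has precision τ_n = τ₀ + n/σ² and mean μ_n = (τ₀μ₀ + (n/σ²)x̄)/τ_n.
Here τ₀ = 1/124.7 = 0.008019 and τ_data = 26/128.1 = 0.202966, so τ_n = 0.210985.
Rearranging for μ₀: μ₀ = (μ_n·τ_n − τ_data·x̄)/τ₀ = (9.2531·0.210985 − 0.202966·7.9) / 0.008019 = 0.348834/0.008019 ≈ 43.5.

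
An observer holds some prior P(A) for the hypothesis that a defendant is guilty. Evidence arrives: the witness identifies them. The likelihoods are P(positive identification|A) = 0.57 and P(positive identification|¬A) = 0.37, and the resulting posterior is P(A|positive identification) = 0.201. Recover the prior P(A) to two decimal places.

Bayes' rule in odds form gives O(A|E) = O(A)·[P(E|A)/P(E|¬A)], hence O(A) = O(A|E)/LR.
Posterior odds = 0.201/(1−0.201) = 0.2516. LR = 0.57/0.37 = 1.5405.
Prior odds = 0.2516/1.5405 = 0.1633, so P(A) = 0.1633/(1+0.1633) ≈ 0.14.

P(A) = 0.14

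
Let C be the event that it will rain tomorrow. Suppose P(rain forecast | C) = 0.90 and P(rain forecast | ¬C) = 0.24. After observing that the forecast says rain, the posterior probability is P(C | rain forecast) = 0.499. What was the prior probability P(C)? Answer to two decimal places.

P(C) = 0.21

In odds form, posterior odds = prior odds × likelihood ratio, so prior odds = posterior odds ÷ LR.
Posterior odds = 0.499/(1−0.499) = 0.9960. LR = 0.90/0.24 = 3.7500.
Prior odds = 0.9960/3.7500 = 0.2656, so P(C) = 0.2656/(1+0.2656) ≈ 0.21.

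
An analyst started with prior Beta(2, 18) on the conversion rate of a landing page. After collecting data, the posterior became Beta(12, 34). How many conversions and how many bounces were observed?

10 conversions and 16 bounces

Beta is conjugate to the binomial likelihood: posterior = Beta(α+s, β+f).
Match parameters: s=12−2=10, f=34−18=16.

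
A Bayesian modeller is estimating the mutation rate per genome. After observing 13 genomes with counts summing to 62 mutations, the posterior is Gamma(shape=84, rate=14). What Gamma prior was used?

Gamma–Poisson conjugacy: posterior shape = α + Σxᵢ, posterior rate = β + n.
So α = 84 − 62 = 22 and β = 14 − 13 = 1.

Gamma(shape=22, rate=1)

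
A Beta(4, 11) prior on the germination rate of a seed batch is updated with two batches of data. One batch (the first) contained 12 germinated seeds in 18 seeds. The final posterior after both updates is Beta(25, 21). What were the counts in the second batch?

9 germinated seeds and 4 non-germinating seeds

Sequential conjugate updates are equivalent to a single update on the pooled data, so total successes = posterior α − prior α and total failures = posterior β − prior β.
Total across both batches: 25−4=21 germinated seeds, 21−11=10 non-germinating seeds.
Subtract the first batch: 21−12=9 germinated seeds and 10−6=4 non-germinating seeds.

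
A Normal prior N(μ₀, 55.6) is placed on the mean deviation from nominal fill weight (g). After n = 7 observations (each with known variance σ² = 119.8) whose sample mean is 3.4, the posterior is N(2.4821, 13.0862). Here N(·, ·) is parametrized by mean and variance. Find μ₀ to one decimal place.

The posterior mean is a precision-weighted average: μ_n = (τ₀μ₀ + τ_data·x̄)/(τ₀+τ_data), with τ₀=1/σ₀² and τ_data=n/σ².
Here τ₀ = 1/55.6 = 0.017986 and τ_data = 7/119.8 = 0.058431, so τ_n = 0.076417.
Rearranging for μ₀: μ₀ = (μ_n·τ_n − τ_data·x̄)/τ₀ = (2.4821·0.076417 − 0.058431·3.4) / 0.017986 = -0.008991/0.017986 ≈ -0.5.

μ₀ = -0.5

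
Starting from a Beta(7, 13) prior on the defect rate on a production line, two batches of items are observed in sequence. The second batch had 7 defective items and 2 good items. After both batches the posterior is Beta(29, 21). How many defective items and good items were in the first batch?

15 defective items and 6 good items

Because Beta–binomial updating is additive in the counts, the combined data contributed (α_post−α_prior, β_post−β_prior) successes and failures.
Total across both batches: 29−7=22 defective items, 21−13=8 good items.
Subtract the second batch: 22−7=15 defective items and 8−2=6 good items.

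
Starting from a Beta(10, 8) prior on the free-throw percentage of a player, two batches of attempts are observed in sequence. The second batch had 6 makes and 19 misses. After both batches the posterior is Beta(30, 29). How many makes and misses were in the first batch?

14 makes and 2 misses

Sequential conjugate updates are equivalent to a single update on the pooled data, so total successes = posterior α − prior α and total failures = posterior β − prior β.
Total across both batches: 30−10=20 makes, 29−8=21 misses.
Subtract the second batch: 20−6=14 makes and 21−19=2 misses.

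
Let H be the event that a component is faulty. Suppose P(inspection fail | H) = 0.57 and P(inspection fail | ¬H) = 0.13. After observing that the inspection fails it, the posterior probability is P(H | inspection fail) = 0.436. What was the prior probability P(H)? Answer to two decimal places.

P(H) = 0.15

In odds form, posterior odds = prior odds × likelihood ratio, so prior odds = posterior odds ÷ LR.
Posterior odds = 0.436/(1−0.436) = 0.7730. LR = 0.57/0.13 = 4.3846.
Prior odds = 0.7730/4.3846 = 0.1763, so P(H) = 0.1763/(1+0.1763) ≈ 0.15.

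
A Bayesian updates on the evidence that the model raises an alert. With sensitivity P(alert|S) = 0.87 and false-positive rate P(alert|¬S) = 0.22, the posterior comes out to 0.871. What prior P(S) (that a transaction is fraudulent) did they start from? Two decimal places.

P(S) = 0.63

In odds form, posterior odds = prior odds × likelihood ratio, so prior odds = posterior odds ÷ LR.
Posterior odds = 0.871/(1−0.871) = 6.7519. LR = 0.87/0.22 = 3.9545.
Prior odds = 6.7519/3.9545 = 1.7074, so P(S) = 1.7074/(1+1.7074) ≈ 0.63.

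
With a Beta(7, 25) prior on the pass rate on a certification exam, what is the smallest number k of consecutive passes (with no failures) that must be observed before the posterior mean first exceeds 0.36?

After k passes and 0 failures the posterior is Beta(7+k, 25), with mean (7+k)/(7+25+k).
Set (7+k)/(32+k) > 0.36 and solve: k > (0.36·32 − 7)/(1 − 0.36) = 7.062.
The smallest integer exceeding 7.062 is 8.

k = 8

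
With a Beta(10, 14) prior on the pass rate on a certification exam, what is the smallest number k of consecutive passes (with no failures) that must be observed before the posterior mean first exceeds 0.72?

After k passes and 0 failures the posterior is Beta(10+k, 14), with mean (10+k)/(10+14+k).
Set (10+k)/(24+k) > 0.72 and solve: k > (0.72·24 − 10)/(1 − 0.72) = 26.000.
The smallest integer exceeding 26.000 is 27.

k = 27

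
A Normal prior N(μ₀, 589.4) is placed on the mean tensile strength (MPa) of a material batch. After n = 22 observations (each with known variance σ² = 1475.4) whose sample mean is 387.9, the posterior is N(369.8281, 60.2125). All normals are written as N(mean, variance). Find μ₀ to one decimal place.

μ₀ = 211.0

With known observation variance, the Normal–Normal posterior has precision τ_n = τ₀ + n/σ² and mean μ_n = (τ₀μ₀ + (n/σ²)x̄)/τ_n.
Here τ₀ = 1/589.4 = 0.001697 and τ_data = 22/1475.4 = 0.014911, so τ_n = 0.016608.
Rearranging for μ₀: μ₀ = (μ_n·τ_n − τ_data·x̄)/τ₀ = (369.8281·0.016608 − 0.014911·387.9) / 0.001697 = 0.358128/0.001697 ≈ 211.0.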